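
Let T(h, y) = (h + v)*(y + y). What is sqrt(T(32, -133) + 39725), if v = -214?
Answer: 3*sqrt(9793) ≈ 296.88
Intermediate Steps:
T(h, y) = 2*y*(-214 + h) (T(h, y) = (h - 214)*(y + y) = (-214 + h)*(2*y) = 2*y*(-214 + h))
sqrt(T(32, -133) + 39725) = sqrt(2*(-133)*(-214 + 32) + 39725) = sqrt(2*(-133)*(-182) + 39725) = sqrt(48412 + 39725) = sqrt(88137) = 3*sqrt(9793)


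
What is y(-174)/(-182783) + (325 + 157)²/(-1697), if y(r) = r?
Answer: -42464582414/310182751 ≈ -136.90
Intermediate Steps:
y(-174)/(-182783) + (325 + 157)²/(-1697) = -174/(-182783) + (325 + 157)²/(-1697) = -174*(-1/182783) + 482²*(-1/1697) = 174/182783 + 232324*(-1/1697) = 174/182783 - 232324/1697 = -42464582414/310182751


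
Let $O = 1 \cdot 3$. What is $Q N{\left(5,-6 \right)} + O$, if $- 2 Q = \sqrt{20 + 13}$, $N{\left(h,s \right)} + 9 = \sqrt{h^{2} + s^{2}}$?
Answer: $3 + \frac{\sqrt{33} \left(9 - \sqrt{61}\right)}{2} \approx 6.4173$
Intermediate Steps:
$N{\left(h,s \right)} = -9 + \sqrt{h^{2} + s^{2}}$
$Q = - \frac{\sqrt{33}}{2}$ ($Q = - \frac{\sqrt{20 + 13}}{2} = - \frac{\sqrt{33}}{2} \approx -2.8723$)
$O = 3$
$Q N{\left(5,-6 \right)} + O = - \frac{\sqrt{33}}{2} \left(-9 + \sqrt{5^{2} + \left(-6\right)^{2}}\right) + 3 = - \frac{\sqrt{33}}{2} \left(-9 + \sqrt{25 + 36}\right) + 3 = - \frac{\sqrt{33}}{2} \left(-9 + \sqrt{61}\right) + 3 = - \frac{\sqrt{33} \left(-9 + \sqrt{61}\right)}{2} + 3 = 3 - \frac{\sqrt{33} \left(-9 + \sqrt{61}\right)}{2}$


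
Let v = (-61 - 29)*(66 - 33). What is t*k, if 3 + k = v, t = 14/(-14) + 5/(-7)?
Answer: 35676/7 ≈ 5096.6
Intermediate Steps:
v = -2970 (v = -90*33 = -2970)
t = -12/7 (t = 14*(-1/14) + 5*(-⅐) = -1 - 5/7 = -12/7 ≈ -1.7143)
k = -2973 (k = -3 - 2970 = -2973)
t*k = -12/7*(-2973) = 35676/7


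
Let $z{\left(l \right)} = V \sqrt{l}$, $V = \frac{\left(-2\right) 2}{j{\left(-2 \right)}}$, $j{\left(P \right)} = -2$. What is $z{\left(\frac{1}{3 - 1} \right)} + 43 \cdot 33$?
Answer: $1419 + \sqrt{2} \approx 1420.4$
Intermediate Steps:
$V = 2$ ($V = \frac{\left(-2\right) 2}{-2} = \left(-4\right) \left(- \frac{1}{2}\right) = 2$)
$z{\left(l \right)} = 2 \sqrt{l}$
$z{\left(\frac{1}{3 - 1} \right)} + 43 \cdot 33 = 2 \sqrt{\frac{1}{3 - 1}} + 43 \cdot 33 = 2 \sqrt{\frac{1}{2}} + 1419 = \frac{2}{\sqrt{2}} + 1419 = 2 \frac{\sqrt{2}}{2} + 1419 = \sqrt{2} + 1419 = 1419 + \sqrt{2}$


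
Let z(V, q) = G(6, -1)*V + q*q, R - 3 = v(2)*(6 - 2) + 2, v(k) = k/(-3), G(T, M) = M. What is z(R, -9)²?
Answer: 55696/9 ≈ 6188.4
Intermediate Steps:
v(k) = -k/3 (v(k) = k*(-⅓) = -k/3)
R = 7/3 (R = 3 + ((-⅓*2)*(6 - 2) + 2) = 3 + (-⅔*4 + 2) = 3 + (-8/3 + 2) = 3 - ⅔ = 7/3 ≈ 2.3333)
z(V, q) = q² - V (z(V, q) = -V + q*q = -V + q² = q² - V)
z(R, -9)² = ((-9)² - 1*7/3)² = (81 - 7/3)² = (236/3)² = 55696/9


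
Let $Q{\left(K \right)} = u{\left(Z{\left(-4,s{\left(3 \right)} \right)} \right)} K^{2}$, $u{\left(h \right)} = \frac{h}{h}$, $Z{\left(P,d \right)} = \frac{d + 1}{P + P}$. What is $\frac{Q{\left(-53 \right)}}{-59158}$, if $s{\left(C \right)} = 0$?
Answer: $- \frac{2809}{59158} \approx -0.047483$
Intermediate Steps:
$Z{\left(P,d \right)} = \frac{1 + d}{2 P}$
$u{\left(h \right)} = 1$
$Q{\left(K \right)} = K^{2}$ ($Q{\left(K \right)} = 1 K^{2} = K^{2}$)
$\frac{Q{\left(-53 \right)}}{-59158} = \frac{\left(-53\right)^{2}}{-59158} = 2809 \left(- \frac{1}{59158}\right) = - \frac{2809}{59158}$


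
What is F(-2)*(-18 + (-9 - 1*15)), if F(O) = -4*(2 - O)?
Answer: 672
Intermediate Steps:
F(O) = -8 + 4*O
F(-2)*(-18 + (-9 - 1*15)) = (-8 + 4*(-2))*(-18 + (-9 - 1*15)) = (-8 - 8)*(-18 + (-9 - 15)) = -16*(-18 - 24) = -16*(-42) = 672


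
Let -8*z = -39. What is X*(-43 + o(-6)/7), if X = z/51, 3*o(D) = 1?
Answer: -5863/1428 ≈ -4.1057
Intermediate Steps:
z = 39/8 (z = -1/8*(-39) = 39/8 ≈ 4.8750)
o(D) = 1/3 (o(D) = (1/3)*1 = 1/3)
X = 13/136 (X = (39/8)/51 = (39/8)*(1/51) = 13/136 ≈ 0.095588)
X*(-43 + o(-6)/7) = 13*(-43 + (1/3)/7)/136 = 13*(-43 + (1/3)*(1/7))/136 = 13*(-43 + 1/21)/136 = (13/136)*(-902/21) = -5863/1428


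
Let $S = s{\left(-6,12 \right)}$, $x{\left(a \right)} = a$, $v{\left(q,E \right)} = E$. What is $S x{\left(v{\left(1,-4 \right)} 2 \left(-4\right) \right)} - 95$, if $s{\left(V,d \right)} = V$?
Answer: $-287$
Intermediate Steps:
$S = -6$
$S x{\left(v{\left(1,-4 \right)} 2 \left(-4\right) \right)} - 95 = - 6 \left(-4\right) 2 \left(-4\right) - 95 = - 6 \left(\left(-8\right) \left(-4\right)\right) - 95 = \left(-6\right) 32 - 95 = -192 - 95 = -287$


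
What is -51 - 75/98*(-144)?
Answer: 2901/49 ≈ 59.204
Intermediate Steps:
-51 - 75/98*(-144) = -51 + 5400/49 = 2901/49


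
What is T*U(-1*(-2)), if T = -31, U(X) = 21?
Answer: -651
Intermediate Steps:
T*U(-1*(-2)) = -31*21 = -651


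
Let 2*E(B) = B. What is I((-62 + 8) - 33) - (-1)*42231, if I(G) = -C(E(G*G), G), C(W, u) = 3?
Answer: 42228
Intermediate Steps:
E(B) = B/2
I(G) = -3 (I(G) = -1*3 = -3)
I((-62 + 8) - 33) - (-1)*42231 = -3 - (-1)*42231 = -3 - 1*(-42231) = -3 + 42231 = 42228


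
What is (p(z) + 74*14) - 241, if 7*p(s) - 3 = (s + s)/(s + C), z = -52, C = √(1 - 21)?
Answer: 541880/681 + 52*I*√5/4767 ≈ 795.71 + 0.024392*I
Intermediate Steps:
C = 2*I*√5 (C = √(-20) = 2*I*√5 ≈ 4.4721*I)
p(s) = 3/7 + 2*s/(7*(s + 2*I*√5)) (p(s) = 3/7 + ((s + s)/(s + 2*I*√5))/7 = 3/7 + ((2*s)/(s + 2*I*√5))/7 = 3/7 + (2*s/(s + 2*I*√5))/7 = 3/7 + 2*s/(7*(s + 2*I*√5)))
(p(z) + 74*14) - 241 = ((5*(-52) + 6*I*√5)/(7*(-52 + 2*I*√5)) + 74*14) - 241 = ((-260 + 6*I*√5)/(7*(-52 + 2*I*√5)) + 1036) - 241 = (1036 + (-260 + 6*I*√5)/(7*(-52 + 2*I*√5))) - 241 = 795 + (-260 + 6*I*√5)/(7*(-52 + 2*I*√5))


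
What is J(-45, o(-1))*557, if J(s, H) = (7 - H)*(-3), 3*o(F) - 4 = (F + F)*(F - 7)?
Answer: -557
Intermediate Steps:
o(F) = 4/3 + 2*F*(-7 + F)/3 (o(F) = 4/3 + ((F + F)*(F - 7))/3 = 4/3 + ((2*F)*(-7 + F))/3 = 4/3 + (2*F*(-7 + F))/3 = 4/3 + 2*F*(-7 + F)/3)
J(s, H) = -21 + 3*H
J(-45, o(-1))*557 = (-21 + 3*(4/3 - 14/3*(-1) + (⅔)*(-1)²))*557 = (-21 + 3*(4/3 + 14/3 + (⅔)*1))*557 = (-21 + 3*(4/3 + 14/3 + ⅔))*557 = (-21 + 3*(20/3))*557 = (-21 + 20)*557 = -1*557 = -557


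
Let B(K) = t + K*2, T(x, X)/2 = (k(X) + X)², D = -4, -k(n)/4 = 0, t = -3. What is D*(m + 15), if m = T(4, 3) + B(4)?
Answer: -152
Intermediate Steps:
k(n) = 0 (k(n) = -4*0 = 0)
T(x, X) = 2*X² (T(x, X) = 2*(0 + X)² = 2*X²)
B(K) = -3 + 2*K (B(K) = -3 + K*2 = -3 + 2*K)
m = 23 (m = 2*3² + (-3 + 2*4) = 2*9 + (-3 + 8) = 18 + 5 = 23)
D*(m + 15) = -4*(23 + 15) = -4*38 = -152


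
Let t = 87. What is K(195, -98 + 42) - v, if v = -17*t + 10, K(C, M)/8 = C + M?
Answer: 2581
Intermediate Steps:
K(C, M) = 8*C + 8*M (K(C, M) = 8*(C + M) = 8*C + 8*M)
v = -1469 (v = -17*87 + 10 = -1479 + 10 = -1469)
K(195, -98 + 42) - v = (8*195 + 8*(-98 + 42)) - 1*(-1469) = (1560 + 8*(-56)) + 1469 = (1560 - 448) + 1469 = 1112 + 1469 = 2581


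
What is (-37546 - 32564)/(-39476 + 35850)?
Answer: 35055/1813 ≈ 19.335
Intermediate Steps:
(-37546 - 32564)/(-39476 + 35850) = -70110/(-3626) = -70110*(-1/3626) = 35055/1813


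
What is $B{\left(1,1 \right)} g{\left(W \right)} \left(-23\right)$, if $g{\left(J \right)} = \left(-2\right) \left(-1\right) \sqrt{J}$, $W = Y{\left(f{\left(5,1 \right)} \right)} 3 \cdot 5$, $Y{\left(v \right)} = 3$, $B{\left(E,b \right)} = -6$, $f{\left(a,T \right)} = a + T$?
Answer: $828 \sqrt{5} \approx 1851.5$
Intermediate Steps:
$f{\left(a,T \right)} = T + a$
$W = 45$ ($W = 3 \cdot 3 \cdot 5 = 9 \cdot 5 = 45$)
$g{\left(J \right)} = 2 \sqrt{J}$
$B{\left(1,1 \right)} g{\left(W \right)} \left(-23\right) = - 6 \cdot 2 \sqrt{45} \left(-23\right) = - 6 \cdot 2 \cdot 3 \sqrt{5} \left(-23\right) = - 6 \cdot 6 \sqrt{5} \left(-23\right) = - 36 \sqrt{5} \left(-23\right) = 828 \sqrt{5}$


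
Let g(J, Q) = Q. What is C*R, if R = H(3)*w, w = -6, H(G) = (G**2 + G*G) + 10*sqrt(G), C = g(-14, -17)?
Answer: 1836 + 1020*sqrt(3) ≈ 3602.7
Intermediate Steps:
C = -17
H(G) = 2*G**2 + 10*sqrt(G) (H(G) = (G**2 + G**2) + 10*sqrt(G) = 2*G**2 + 10*sqrt(G))
R = -108 - 60*sqrt(3) (R = (2*3**2 + 10*sqrt(3))*(-6) = (2*9 + 10*sqrt(3))*(-6) = (18 + 10*sqrt(3))*(-6) = -108 - 60*sqrt(3) ≈ -211.92)
C*R = -17*(-108 - 60*sqrt(3)) = 1836 + 1020*sqrt(3)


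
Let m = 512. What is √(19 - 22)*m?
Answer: 512*I*√3 ≈ 886.81*I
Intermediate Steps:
√(19 - 22)*m = √(19 - 22)*512 = √(-3)*512 = (I*√3)*512 = 512*I*√3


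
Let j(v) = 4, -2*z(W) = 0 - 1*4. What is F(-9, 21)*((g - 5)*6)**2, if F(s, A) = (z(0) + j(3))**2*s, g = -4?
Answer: -944784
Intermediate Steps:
z(W) = 2 (z(W) = -(0 - 1*4)/2 = -(0 - 4)/2 = -1/2*(-4) = 2)
F(s, A) = 36*s (F(s, A) = (2 + 4)**2*s = 6**2*s = 36*s)
F(-9, 21)*((g - 5)*6)**2 = (36*(-9))*((-4 - 5)*6)**2 = -324*(-9*6)**2 = -324*(-54)**2 = -324*2916 = -944784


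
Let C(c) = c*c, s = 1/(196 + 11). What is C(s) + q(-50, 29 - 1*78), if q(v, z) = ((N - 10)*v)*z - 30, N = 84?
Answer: 7767238231/42849 ≈ 1.8127e+5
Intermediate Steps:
s = 1/207 ≈ 0.0048309
C(c) = c²
q(v, z) = -30 + 74*v*z (q(v, z) = ((84 - 10)*v)*z - 30 = (74*v)*z - 30 = 74*v*z - 30 = -30 + 74*v*z)
C(s) + q(-50, 29 - 1*78) = (1/207)² + (-30 + 74*(-50)*(29 - 1*78)) = 1/42849 + (-30 + 74*(-50)*(29 - 78)) = 1/42849 + (-30 + 74*(-50)*(-49)) = 1/42849 + (-30 + 181300) = 1/42849 + 181270 = 7767238231/42849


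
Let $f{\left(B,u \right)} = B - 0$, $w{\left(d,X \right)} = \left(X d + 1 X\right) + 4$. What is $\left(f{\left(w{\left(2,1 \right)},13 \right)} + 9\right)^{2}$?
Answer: $256$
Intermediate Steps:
$w{\left(d,X \right)} = 4 + X + X d$ ($w{\left(d,X \right)} = \left(X d + X\right) + 4 = \left(X + X d\right) + 4 = 4 + X + X d$)
$f{\left(B,u \right)} = B$ ($f{\left(B,u \right)} = B + 0 = B$)
$\left(f{\left(w{\left(2,1 \right)},13 \right)} + 9\right)^{2} = \left(\left(4 + 1 + 1 \cdot 2\right) + 9\right)^{2} = \left(\left(4 + 1 + 2\right) + 9\right)^{2} = \left(7 + 9\right)^{2} = 16^{2} = 256$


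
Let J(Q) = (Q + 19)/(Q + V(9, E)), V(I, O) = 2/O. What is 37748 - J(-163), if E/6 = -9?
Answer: 83081404/2201 ≈ 37747.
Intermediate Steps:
E = -54 (E = 6*(-9) = -54)
J(Q) = (19 + Q)/(-1/27 + Q) (J(Q) = (Q + 19)/(Q + 2/(-54)) = (19 + Q)/(Q + 2*(-1/54)) = (19 + Q)/(Q - 1/27) = (19 + Q)/(-1/27 + Q))
37748 - J(-163) = 37748 - 27*(19 - 163)/(-1 + 27*(-163)) = 37748 - 27*(-144)/(-1 - 4401) = 37748 - 27*(-144)/(-4402) = 37748 - 27*(-1)*(-144)/4402 = 37748 - 1*1944/2201 = 37748 - 1944/2201 = 83081404/2201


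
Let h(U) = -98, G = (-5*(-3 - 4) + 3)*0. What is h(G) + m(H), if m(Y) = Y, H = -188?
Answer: -286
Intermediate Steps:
G = 0 (G = (-5*(-7) + 3)*0 = (35 + 3)*0 = 38*0 = 0)
h(G) + m(H) = -98 - 188 = -286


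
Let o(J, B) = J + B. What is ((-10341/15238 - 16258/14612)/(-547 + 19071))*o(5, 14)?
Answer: -24927631/13567468486 ≈ -0.0018373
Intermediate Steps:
o(J, B) = B + J
((-10341/15238 - 16258/14612)/(-547 + 19071))*o(5, 14) = ((-10341/15238 - 16258/14612)/(-547 + 19071))*(14 + 5) = ((-10341*1/15238 - 16258*1/14612)/18524)*19 = ((-10341/15238 - 8129/7306)*(1/18524))*19 = -49855262/27832207*1/18524*19 = -24927631/257781901234*19 = -24927631/13567468486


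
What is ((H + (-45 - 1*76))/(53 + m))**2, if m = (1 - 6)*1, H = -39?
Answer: 100/9 ≈ 11.111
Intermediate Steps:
m = -5 (m = -5*1 = -5)
((H + (-45 - 1*76))/(53 + m))**2 = ((-39 + (-45 - 1*76))/(53 - 5))**2 = ((-39 + (-45 - 76))/48)**2 = ((-39 - 121)*(1/48))**2 = (-160*1/48)**2 = (-10/3)**2 = 100/9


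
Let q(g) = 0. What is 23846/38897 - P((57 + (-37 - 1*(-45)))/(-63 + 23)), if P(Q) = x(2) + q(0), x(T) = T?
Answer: -53948/38897 ≈ -1.3869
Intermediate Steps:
P(Q) = 2 (P(Q) = 2 + 0 = 2)
23846/38897 - P((57 + (-37 - 1*(-45)))/(-63 + 23)) = 23846/38897 - 1*2 = 23846*(1/38897) - 2 = 23846/38897 - 2 = -53948/38897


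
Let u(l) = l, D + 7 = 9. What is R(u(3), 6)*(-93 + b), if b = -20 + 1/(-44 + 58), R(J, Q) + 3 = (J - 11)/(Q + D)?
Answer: 3162/7 ≈ 451.71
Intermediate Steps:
D = 2 (D = -7 + 9 = 2)
R(J, Q) = -3 + (-11 + J)/(2 + Q) (R(J, Q) = -3 + (J - 11)/(Q + 2) = -3 + (-11 + J)/(2 + Q))
b = -279/14 (b = -20 + 1/14 = -279/14 ≈ -19.929)
R(u(3), 6)*(-93 + b) = ((-17 + 3 - 3*6)/(2 + 6))*(-93 - 279/14) = ((-17 + 3 - 18)/8)*(-1581/14) = ((⅛)*(-32))*(-1581/14) = -4*(-1581/14) = 3162/7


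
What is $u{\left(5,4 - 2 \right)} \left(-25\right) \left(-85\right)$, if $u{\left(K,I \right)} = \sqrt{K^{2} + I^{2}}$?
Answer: $2125 \sqrt{29} \approx 11443.0$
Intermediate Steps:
$u{\left(K,I \right)} = \sqrt{I^{2} + K^{2}}$
$u{\left(5,4 - 2 \right)} \left(-25\right) \left(-85\right) = \sqrt{\left(4 - 2\right)^{2} + 5^{2}} \left(-25\right) \left(-85\right) = \sqrt{\left(4 - 2\right)^{2} + 25} \left(-25\right) \left(-85\right) = \sqrt{2^{2} + 25} \left(-25\right) \left(-85\right) = \sqrt{4 + 25} \left(-25\right) \left(-85\right) = \sqrt{29} \left(-25\right) \left(-85\right) = - 25 \sqrt{29} \left(-85\right) = 2125 \sqrt{29}$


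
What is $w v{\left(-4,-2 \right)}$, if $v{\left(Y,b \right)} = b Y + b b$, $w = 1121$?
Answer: $13452$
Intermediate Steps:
$v{\left(Y,b \right)} = b^{2} + Y b$ ($v{\left(Y,b \right)} = Y b + b^{2} = b^{2} + Y b$)
$w v{\left(-4,-2 \right)} = 1121 \left(- 2 \left(-4 - 2\right)\right) = 1121 \left(\left(-2\right) \left(-6\right)\right) = 1121 \cdot 12 = 13452$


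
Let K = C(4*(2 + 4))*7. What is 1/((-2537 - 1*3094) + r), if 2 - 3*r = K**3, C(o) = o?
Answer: -3/4758523 ≈ -6.3045e-7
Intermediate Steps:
K = 168 (K = (4*(2 + 4))*7 = (4*6)*7 = 24*7 = 168)
r = -4741630/3 (r = 2/3 - 1/3*168**3 = 2/3 - 1/3*4741632 = 2/3 - 1580544 = -4741630/3 ≈ -1.5805e+6)
1/((-2537 - 1*3094) + r) = 1/((-2537 - 1*3094) - 4741630/3) = 1/((-2537 - 3094) - 4741630/3) = 1/(-5631 - 4741630/3) = 1/(-4758523/3) = -3/4758523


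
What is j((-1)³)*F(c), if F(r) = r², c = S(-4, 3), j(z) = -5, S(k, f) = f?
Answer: -45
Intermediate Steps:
c = 3
j((-1)³)*F(c) = -5*3² = -5*9 = -45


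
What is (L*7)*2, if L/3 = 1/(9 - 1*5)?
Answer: 21/2 ≈ 10.500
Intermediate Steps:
L = 3/4 (L = 3/(9 - 1*5) = 3/(9 - 5) = 3/4 ≈ 0.75000)
(L*7)*2 = ((3/4)*7)*2 = (21/4)*2 = 21/2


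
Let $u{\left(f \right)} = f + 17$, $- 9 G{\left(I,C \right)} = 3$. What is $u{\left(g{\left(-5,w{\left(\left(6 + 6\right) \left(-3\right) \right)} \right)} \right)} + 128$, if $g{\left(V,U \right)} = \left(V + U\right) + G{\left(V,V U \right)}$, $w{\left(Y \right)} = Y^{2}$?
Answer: $\frac{4307}{3} \approx 1435.7$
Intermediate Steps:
$G{\left(I,C \right)} = - \frac{1}{3}$ ($G{\left(I,C \right)} = \left(- \frac{1}{9}\right) 3 = - \frac{1}{3}$)
$g{\left(V,U \right)} = - \frac{1}{3} + U + V$ ($g{\left(V,U \right)} = \left(V + U\right) - \frac{1}{3} = \left(U + V\right) - \frac{1}{3} = - \frac{1}{3} + U + V$)
$u{\left(f \right)} = 17 + f$
$u{\left(g{\left(-5,w{\left(\left(6 + 6\right) \left(-3\right) \right)} \right)} \right)} + 128 = \left(17 - \left(\frac{16}{3} - 9 \left(6 + 6\right)^{2}\right)\right) + 128 = \left(17 - \left(\frac{16}{3} - 1296\right)\right) + 128 = \left(17 - - \frac{3872}{3}\right) + 128 = \left(17 + \frac{3872}{3}\right) + 128 = \frac{3923}{3} + 128 = \frac{4307}{3}$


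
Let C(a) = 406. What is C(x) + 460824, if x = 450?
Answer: 461230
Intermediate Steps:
C(x) + 460824 = 406 + 460824 = 461230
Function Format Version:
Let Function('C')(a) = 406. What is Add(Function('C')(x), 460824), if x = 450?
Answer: 461230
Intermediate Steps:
Add(Function('C')(x), 460824) = Add(406, 460824) = 461230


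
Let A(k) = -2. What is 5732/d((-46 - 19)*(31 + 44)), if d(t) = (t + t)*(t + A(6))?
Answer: 2866/23775375 ≈ 0.00012054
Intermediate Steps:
d(t) = 2*t*(-2 + t) (d(t) = (t + t)*(t - 2) = (2*t)*(-2 + t) = 2*t*(-2 + t))
5732/d((-46 - 19)*(31 + 44)) = 5732/((2*((-46 - 19)*(31 + 44))*(-2 + (-46 - 19)*(31 + 44)))) = 5732/((2*(-65*75)*(-2 - 65*75))) = 5732/((2*(-4875)*(-2 - 4875))) = 5732/((2*(-4875)*(-4877))) = 5732/47550750 = 5732*(1/47550750) = 2866/23775375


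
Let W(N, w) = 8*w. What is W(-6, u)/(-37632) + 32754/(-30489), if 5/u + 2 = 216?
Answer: -10990721023/10230644928 ≈ -1.0743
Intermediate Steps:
u = 5/214 (u = 5/(-2 + 216) = 5/214 ≈ 0.023364)
W(-6, u)/(-37632) + 32754/(-30489) = (8*(5/214))/(-37632) + 32754/(-30489) = (20/107)*(-1/37632) + 32754*(-1/30489) = -5/1006656 - 10918/10163 = -10990721023/10230644928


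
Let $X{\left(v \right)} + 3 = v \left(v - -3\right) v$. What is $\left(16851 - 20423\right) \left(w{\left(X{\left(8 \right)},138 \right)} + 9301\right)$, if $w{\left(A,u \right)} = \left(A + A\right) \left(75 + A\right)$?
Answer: $-3919387716$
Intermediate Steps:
$X{\left(v \right)} = -3 + v^{2} \left(3 + v\right)$ ($X{\left(v \right)} = -3 + v \left(v - -3\right) v = -3 + v \left(v + 3\right) v = -3 + v \left(3 + v\right) v = -3 + v^{2} \left(3 + v\right)$)
$w{\left(A,u \right)} = 2 A \left(75 + A\right)$
$\left(16851 - 20423\right) \left(w{\left(X{\left(8 \right)},138 \right)} + 9301\right) = \left(16851 - 20423\right) \left(2 \left(-3 + 8^{3} + 3 \cdot 8^{2}\right) \left(75 + \left(-3 + 8^{3} + 3 \cdot 8^{2}\right)\right) + 9301\right) = - 3572 \left(2 \left(-3 + 512 + 3 \cdot 64\right) \left(75 + \left(-3 + 512 + 3 \cdot 64\right)\right) + 9301\right) = - 3572 \left(2 \left(-3 + 512 + 192\right) \left(75 + \left(-3 + 512 + 192\right)\right) + 9301\right) = - 3572 \left(2 \cdot 701 \left(75 + 701\right) + 9301\right) = - 3572 \left(2 \cdot 701 \cdot 776 + 9301\right) = - 3572 \left(1087952 + 9301\right) = \left(-3572\right) 1097253 = -3919387716$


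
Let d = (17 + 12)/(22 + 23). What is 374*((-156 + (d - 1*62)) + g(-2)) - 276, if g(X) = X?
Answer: -3704174/45 ≈ -82315.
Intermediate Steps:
d = 29/45 ≈ 0.64444
374*((-156 + (d - 1*62)) + g(-2)) - 276 = 374*((-156 + (29/45 - 1*62)) - 2) - 276 = 374*((-156 + (29/45 - 62)) - 2) - 276 = 374*((-156 - 2761/45) - 2) - 276 = 374*(-9781/45 - 2) - 276 = 374*(-9871/45) - 276 = -3691754/45 - 276 = -3704174/45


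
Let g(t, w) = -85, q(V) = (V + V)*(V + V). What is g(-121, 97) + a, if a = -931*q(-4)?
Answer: -59669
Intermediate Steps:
q(V) = 4*V**2 (q(V) = (2*V)*(2*V) = 4*V**2)
a = -59584 (a = -3724*(-4)**2 = -3724*16 = -931*64 = -59584)
g(-121, 97) + a = -85 - 59584 = -59669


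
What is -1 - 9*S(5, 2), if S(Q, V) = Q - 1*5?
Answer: -1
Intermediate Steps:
S(Q, V) = -5 + Q (S(Q, V) = Q - 5 = -5 + Q)
-1 - 9*S(5, 2) = -1 - 9*(-5 + 5) = -1 - 9*0 = -1 + 0 = -1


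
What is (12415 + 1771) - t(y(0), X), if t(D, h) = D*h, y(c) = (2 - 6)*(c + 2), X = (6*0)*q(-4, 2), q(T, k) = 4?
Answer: 14186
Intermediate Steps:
X = 0 (X = (6*0)*4 = 0*4 = 0)
y(c) = -8 - 4*c (y(c) = -4*(2 + c) = -8 - 4*c)
(12415 + 1771) - t(y(0), X) = (12415 + 1771) - (-8 - 4*0)*0 = 14186 - (-8 + 0)*0 = 14186 - (-8)*0 = 14186 - 1*0 = 14186 + 0 = 14186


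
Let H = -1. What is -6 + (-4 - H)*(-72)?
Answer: 210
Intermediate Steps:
-6 + (-4 - H)*(-72) = -6 + (-4 - 1*(-1))*(-72) = -6 + (-4 + 1)*(-72) = -6 - 3*(-72) = -6 + 216 = 210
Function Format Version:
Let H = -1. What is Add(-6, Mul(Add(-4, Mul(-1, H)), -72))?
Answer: 210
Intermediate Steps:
Add(-6, Mul(Add(-4, Mul(-1, H)), -72)) = Add(-6, Mul(Add(-4, Mul(-1, -1)), -72)) = Add(-6, Mul(Add(-4, 1), -72)) = Add(-6, Mul(-3, -72)) = Add(-6, 216) = 210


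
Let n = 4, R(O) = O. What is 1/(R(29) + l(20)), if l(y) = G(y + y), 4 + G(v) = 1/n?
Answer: 4/101 ≈ 0.039604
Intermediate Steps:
G(v) = -15/4 (G(v) = -4 + 1/4 = -4 + ¼ = -15/4)
l(y) = -15/4
1/(R(29) + l(20)) = 1/(29 - 15/4) = 1/(101/4) = 4/101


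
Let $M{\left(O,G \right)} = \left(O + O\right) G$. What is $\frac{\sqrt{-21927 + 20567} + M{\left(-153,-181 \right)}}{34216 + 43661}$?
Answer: $\frac{362}{509} + \frac{4 i \sqrt{85}}{77877} \approx 0.7112 + 0.00047354 i$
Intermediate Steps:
$M{\left(O,G \right)} = 2 G O$ ($M{\left(O,G \right)} = 2 O G = 2 G O$)
$\frac{\sqrt{-21927 + 20567} + M{\left(-153,-181 \right)}}{34216 + 43661} = \frac{\sqrt{-21927 + 20567} + 2 \left(-181\right) \left(-153\right)}{34216 + 43661} = \frac{\sqrt{-1360} + 55386}{77877} = \left(4 i \sqrt{85} + 55386\right) \frac{1}{77877} = \left(55386 + 4 i \sqrt{85}\right) \frac{1}{77877} = \frac{362}{509} + \frac{4 i \sqrt{85}}{77877}$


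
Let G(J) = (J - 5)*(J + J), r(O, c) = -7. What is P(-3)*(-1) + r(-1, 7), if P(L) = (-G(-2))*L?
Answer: -91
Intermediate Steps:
G(J) = 2*J*(-5 + J) (G(J) = (-5 + J)*(2*J) = 2*J*(-5 + J))
P(L) = -28*L (P(L) = (-2*(-2)*(-5 - 2))*L = (-2*(-2)*(-7))*L = (-1*28)*L = -28*L)
P(-3)*(-1) + r(-1, 7) = -28*(-3)*(-1) - 7 = 84*(-1) - 7 = -84 - 7 = -91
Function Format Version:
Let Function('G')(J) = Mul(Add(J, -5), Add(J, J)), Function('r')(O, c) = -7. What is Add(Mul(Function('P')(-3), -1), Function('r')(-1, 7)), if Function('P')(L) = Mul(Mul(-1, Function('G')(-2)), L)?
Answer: -91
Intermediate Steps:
Function('G')(J) = Mul(2, J, Add(-5, J)) (Function('G')(J) = Mul(Add(-5, J), Mul(2, J)) = Mul(2, J, Add(-5, J)))
Function('P')(L) = Mul(-28, L) (Function('P')(L) = Mul(Mul(-1, Mul(2, -2, Add(-5, -2))), L) = Mul(Mul(-1, Mul(2, -2, -7)), L) = Mul(Mul(-1, 28), L) = Mul(-28, L))
Add(Mul(Function('P')(-3), -1), Function('r')(-1, 7)) = Add(Mul(Mul(-28, -3), -1), -7) = Add(Mul(84, -1), -7) = Add(-84, -7) = -91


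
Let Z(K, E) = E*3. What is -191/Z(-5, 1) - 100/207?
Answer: -13279/207 ≈ -64.150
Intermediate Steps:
Z(K, E) = 3*E
-191/Z(-5, 1) - 100/207 = -191/(3*1) - 100/207 = -191/3 - 100*1/207 = -191*1/3 - 100/207 = -191/3 - 100/207 = -13279/207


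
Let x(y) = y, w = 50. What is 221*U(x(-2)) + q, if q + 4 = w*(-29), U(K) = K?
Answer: -1896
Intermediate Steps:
q = -1454 (q = -4 + 50*(-29) = -4 - 1450 = -1454)
221*U(x(-2)) + q = 221*(-2) - 1454 = -442 - 1454 = -1896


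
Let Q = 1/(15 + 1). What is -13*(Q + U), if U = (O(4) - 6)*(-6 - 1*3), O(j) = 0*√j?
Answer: -11245/16 ≈ -702.81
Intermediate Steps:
O(j) = 0
Q = 1/16 ≈ 0.062500
U = 54 (U = (0 - 6)*(-6 - 1*3) = -6*(-6 - 3) = -6*(-9) = 54)
-13*(Q + U) = -13*(1/16 + 54) = -13*865/16 = -11245/16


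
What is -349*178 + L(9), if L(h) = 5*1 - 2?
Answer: -62119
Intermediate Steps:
L(h) = 3 (L(h) = 5 - 2 = 3)
-349*178 + L(9) = -349*178 + 3 = -62122 + 3 = -62119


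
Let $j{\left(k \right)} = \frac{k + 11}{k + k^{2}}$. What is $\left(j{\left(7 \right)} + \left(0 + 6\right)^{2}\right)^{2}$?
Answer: $\frac{1034289}{784} \approx 1319.2$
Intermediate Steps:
$j{\left(k \right)} = \frac{11 + k}{k + k^{2}}$
$\left(j{\left(7 \right)} + \left(0 + 6\right)^{2}\right)^{2} = \left(\frac{11 + 7}{7 \left(1 + 7\right)} + \left(0 + 6\right)^{2}\right)^{2} = \left(\frac{1}{7} \cdot \frac{1}{8} \cdot 18 + 6^{2}\right)^{2} = \left(\frac{1}{7} \cdot \frac{1}{8} \cdot 18 + 36\right)^{2} = \left(\frac{9}{28} + 36\right)^{2} = \left(\frac{1017}{28}\right)^{2} = \frac{1034289}{784}$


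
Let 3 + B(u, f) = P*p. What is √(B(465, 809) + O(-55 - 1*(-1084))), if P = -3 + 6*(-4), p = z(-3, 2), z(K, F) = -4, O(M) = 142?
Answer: √247 ≈ 15.716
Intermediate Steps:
p = -4
P = -27 (P = -3 - 24 = -27)
B(u, f) = 105 (B(u, f) = -3 - 27*(-4) = -3 + 108 = 105)
√(B(465, 809) + O(-55 - 1*(-1084))) = √(105 + 142) = √247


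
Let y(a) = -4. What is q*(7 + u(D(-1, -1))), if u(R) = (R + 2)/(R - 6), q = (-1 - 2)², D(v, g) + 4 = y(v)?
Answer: 468/7 ≈ 66.857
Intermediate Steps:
D(v, g) = -8 (D(v, g) = -4 - 4 = -8)
q = 9 (q = (-3)² = 9)
u(R) = (2 + R)/(-6 + R)
q*(7 + u(D(-1, -1))) = 9*(7 + (2 - 8)/(-6 - 8)) = 9*(7 - 6/(-14)) = 9*(7 - 1/14*(-6)) = 9*(7 + 3/7) = 9*(52/7) = 468/7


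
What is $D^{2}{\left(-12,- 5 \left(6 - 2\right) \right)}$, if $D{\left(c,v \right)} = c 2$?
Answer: $576$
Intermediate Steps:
$D{\left(c,v \right)} = 2 c$
$D^{2}{\left(-12,- 5 \left(6 - 2\right) \right)} = \left(2 \left(-12\right)\right)^{2} = \left(-24\right)^{2} = 576$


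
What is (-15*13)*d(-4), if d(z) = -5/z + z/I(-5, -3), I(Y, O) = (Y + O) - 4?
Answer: -1235/4 ≈ -308.75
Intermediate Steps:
I(Y, O) = -4 + O + Y (I(Y, O) = (O + Y) - 4 = -4 + O + Y)
d(z) = -5/z - z/12 (d(z) = -5/z + z/(-4 - 3 - 5) = -5/z + z/(-12) = -5/z + z*(-1/12) = -5/z - z/12)
(-15*13)*d(-4) = (-15*13)*(-5/(-4) - 1/12*(-4)) = -195*(-5*(-¼) + ⅓) = -195*(5/4 + ⅓) = -195*19/12 = -1235/4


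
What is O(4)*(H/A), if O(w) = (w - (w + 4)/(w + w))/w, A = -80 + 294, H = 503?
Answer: 1509/856 ≈ 1.7628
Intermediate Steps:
A = 214
O(w) = (w - (4 + w)/(2*w))/w
O(4)*(H/A) = ((-2 + 4**2 - 1/2*4)/4**2)*(503/214) = ((-2 + 16 - 2)/16)*(503*(1/214)) = ((1/16)*12)*(503/214) = (3/4)*(503/214) = 1509/856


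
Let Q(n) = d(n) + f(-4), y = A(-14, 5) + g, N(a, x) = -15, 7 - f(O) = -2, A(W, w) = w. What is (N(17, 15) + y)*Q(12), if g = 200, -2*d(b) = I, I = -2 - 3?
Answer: 2185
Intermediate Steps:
I = -5
f(O) = 9 (f(O) = 7 - 1*(-2) = 7 + 2 = 9)
d(b) = 5/2 (d(b) = -½*(-5) = 5/2)
y = 205 (y = 5 + 200 = 205)
Q(n) = 23/2 (Q(n) = 5/2 + 9 = 23/2)
(N(17, 15) + y)*Q(12) = (-15 + 205)*(23/2) = 190*(23/2) = 2185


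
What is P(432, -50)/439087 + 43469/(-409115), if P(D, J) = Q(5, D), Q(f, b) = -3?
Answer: -19087900148/179637078005 ≈ -0.10626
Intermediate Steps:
P(D, J) = -3
P(432, -50)/439087 + 43469/(-409115) = -3/439087 + 43469/(-409115) = -3*1/439087 + 43469*(-1/409115) = -3/439087 - 43469/409115 = -19087900148/179637078005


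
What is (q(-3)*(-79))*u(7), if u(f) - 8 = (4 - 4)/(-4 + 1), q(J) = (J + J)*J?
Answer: -11376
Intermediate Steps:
q(J) = 2*J**2 (q(J) = (2*J)*J = 2*J**2)
u(f) = 8 (u(f) = 8 + (4 - 4)/(-4 + 1) = 8 + 0/(-3) = 8 + 0*(-1/3) = 8 + 0 = 8)
(q(-3)*(-79))*u(7) = ((2*(-3)**2)*(-79))*8 = ((2*9)*(-79))*8 = (18*(-79))*8 = -1422*8 = -11376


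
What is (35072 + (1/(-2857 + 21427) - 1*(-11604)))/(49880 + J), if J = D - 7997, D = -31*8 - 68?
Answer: 866773321/771899190 ≈ 1.1229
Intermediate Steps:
D = -316 (D = -248 - 68 = -316)
J = -8313 (J = -316 - 7997 = -8313)
(35072 + (1/(-2857 + 21427) - 1*(-11604)))/(49880 + J) = (35072 + (1/(-2857 + 21427) - 1*(-11604)))/(49880 - 8313) = (35072 + (1/18570 + 11604))/41567 = (35072 + (1/18570 + 11604))*(1/41567) = (35072 + 215486281/18570)*(1/41567) = (866773321/18570)*(1/41567) = 866773321/771899190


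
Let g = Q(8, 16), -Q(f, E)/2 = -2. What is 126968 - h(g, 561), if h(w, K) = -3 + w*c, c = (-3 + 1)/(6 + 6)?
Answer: 380915/3 ≈ 1.2697e+5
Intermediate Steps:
Q(f, E) = 4 (Q(f, E) = -2*(-2) = 4)
c = -⅙ (c = -2/12 = -2*1/12 = -⅙ ≈ -0.16667)
g = 4
h(w, K) = -3 - w/6 (h(w, K) = -3 + w*(-⅙) = -3 - w/6)
126968 - h(g, 561) = 126968 - (-3 - ⅙*4) = 126968 - (-3 - ⅔) = 126968 - 1*(-11/3) = 126968 + 11/3 = 380915/3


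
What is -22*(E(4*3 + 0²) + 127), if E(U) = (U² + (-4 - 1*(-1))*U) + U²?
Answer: -8338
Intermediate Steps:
E(U) = -3*U + 2*U² (E(U) = (U² + (-4 + 1)*U) + U² = (U² - 3*U) + U² = -3*U + 2*U²)
-22*(E(4*3 + 0²) + 127) = -22*((4*3 + 0²)*(-3 + 2*(4*3 + 0²)) + 127) = -22*((12 + 0)*(-3 + 2*(12 + 0)) + 127) = -22*(12*(-3 + 2*12) + 127) = -22*(12*(-3 + 24) + 127) = -22*(12*21 + 127) = -22*(252 + 127) = -22*379 = -8338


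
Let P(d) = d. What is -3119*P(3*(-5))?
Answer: 46785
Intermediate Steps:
-3119*P(3*(-5)) = -9357*(-5) = -3119*(-15) = 46785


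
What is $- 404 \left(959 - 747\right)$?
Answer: $-85648$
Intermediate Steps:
$- 404 \left(959 - 747\right) = \left(-404\right) 212 = -85648$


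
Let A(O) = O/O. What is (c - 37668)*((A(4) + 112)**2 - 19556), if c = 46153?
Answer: -57587695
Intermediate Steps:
A(O) = 1
(c - 37668)*((A(4) + 112)**2 - 19556) = (46153 - 37668)*((1 + 112)**2 - 19556) = 8485*(113**2 - 19556) = 8485*(12769 - 19556) = 8485*(-6787) = -57587695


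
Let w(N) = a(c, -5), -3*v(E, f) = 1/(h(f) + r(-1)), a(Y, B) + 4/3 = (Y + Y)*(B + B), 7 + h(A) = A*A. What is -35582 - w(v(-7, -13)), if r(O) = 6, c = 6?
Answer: -106382/3 ≈ -35461.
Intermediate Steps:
h(A) = -7 + A² (h(A) = -7 + A*A = -7 + A²)
a(Y, B) = -4/3 + 4*B*Y (a(Y, B) = -4/3 + (Y + Y)*(B + B) = -4/3 + (2*Y)*(2*B) = -4/3 + 4*B*Y)
v(E, f) = -1/(3*(-1 + f²)) (v(E, f) = -1/(3*((-7 + f²) + 6)) = -1/(3*(-1 + f²)))
w(N) = -364/3 (w(N) = -4/3 + 4*(-5)*6 = -4/3 - 120 = -364/3)
-35582 - w(v(-7, -13)) = -35582 - 1*(-364/3) = -35582 + 364/3 = -106382/3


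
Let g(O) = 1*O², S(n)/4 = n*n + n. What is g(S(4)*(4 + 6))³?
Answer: 262144000000000000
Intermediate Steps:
S(n) = 4*n + 4*n² (S(n) = 4*(n*n + n) = 4*(n² + n) = 4*(n + n²) = 4*n + 4*n²)
g(O) = O²
g(S(4)*(4 + 6))³ = (((4*4*(1 + 4))*(4 + 6))²)³ = (((4*4*5)*10)²)³ = ((80*10)²)³ = (800²)³ = 640000³ = 262144000000000000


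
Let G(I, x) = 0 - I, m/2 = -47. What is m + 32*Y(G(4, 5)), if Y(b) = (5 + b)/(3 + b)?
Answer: -126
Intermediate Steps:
m = -94 (m = 2*(-47) = -94)
G(I, x) = -I
Y(b) = (5 + b)/(3 + b)
m + 32*Y(G(4, 5)) = -94 + 32*((5 - 1*4)/(3 - 1*4)) = -94 + 32*((5 - 4)/(3 - 4)) = -94 + 32*(1/(-1)) = -94 + 32*(-1*1) = -94 + 32*(-1) = -94 - 32 = -126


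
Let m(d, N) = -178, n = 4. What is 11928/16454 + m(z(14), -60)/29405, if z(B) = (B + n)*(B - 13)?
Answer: 173907014/241914935 ≈ 0.71888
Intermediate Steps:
z(B) = (-13 + B)*(4 + B) (z(B) = (B + 4)*(B - 13) = (4 + B)*(-13 + B) = (-13 + B)*(4 + B))
11928/16454 + m(z(14), -60)/29405 = 11928/16454 - 178/29405 = 11928*(1/16454) - 178*1/29405 = 5964/8227 - 178/29405 = 173907014/241914935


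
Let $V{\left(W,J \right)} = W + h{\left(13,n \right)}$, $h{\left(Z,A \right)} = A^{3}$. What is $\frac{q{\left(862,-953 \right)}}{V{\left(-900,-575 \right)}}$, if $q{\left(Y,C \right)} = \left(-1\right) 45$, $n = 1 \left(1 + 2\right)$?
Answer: $\frac{5}{97} \approx 0.051546$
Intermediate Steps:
$n = 3$ ($n = 1 \cdot 3 = 3$)
$q{\left(Y,C \right)} = -45$
$V{\left(W,J \right)} = 27 + W$ ($V{\left(W,J \right)} = W + 3^{3} = W + 27 = 27 + W$)
$\frac{q{\left(862,-953 \right)}}{V{\left(-900,-575 \right)}} = - \frac{45}{27 - 900} = - \frac{45}{-873} = \left(-45\right) \left(- \frac{1}{873}\right) = \frac{5}{97}$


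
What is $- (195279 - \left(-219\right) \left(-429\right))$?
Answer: $-101328$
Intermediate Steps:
$- (195279 - \left(-219\right) \left(-429\right)) = - (195279 - 93951) = \left(-1\right) 101328 = -101328$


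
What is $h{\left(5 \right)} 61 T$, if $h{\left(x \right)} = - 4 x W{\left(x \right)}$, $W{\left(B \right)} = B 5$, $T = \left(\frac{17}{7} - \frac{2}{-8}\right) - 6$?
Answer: $\frac{709125}{7} \approx 1.013 \cdot 10^{5}$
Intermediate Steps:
$T = - \frac{93}{28}$ ($T = \left(17 \cdot \frac{1}{7} - - \frac{1}{4}\right) - 6 = \left(\frac{17}{7} + \frac{1}{4}\right) - 6 = \frac{75}{28} - 6 = - \frac{93}{28} \approx -3.3214$)
$W{\left(B \right)} = 5 B$
$h{\left(x \right)} = - 20 x^{2}$ ($h{\left(x \right)} = - 4 x 5 x = - 20 x^{2}$)
$h{\left(5 \right)} 61 T = - 20 \cdot 5^{2} \cdot 61 \left(- \frac{93}{28}\right) = \left(-20\right) 25 \cdot 61 \left(- \frac{93}{28}\right) = \left(-500\right) 61 \left(- \frac{93}{28}\right) = \left(-30500\right) \left(- \frac{93}{28}\right) = \frac{709125}{7}$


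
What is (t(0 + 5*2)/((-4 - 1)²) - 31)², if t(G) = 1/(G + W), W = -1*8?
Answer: 2399401/2500 ≈ 959.76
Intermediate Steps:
W = -8
t(G) = 1/(-8 + G) (t(G) = 1/(G - 8) = 1/(-8 + G))
(t(0 + 5*2)/((-4 - 1)²) - 31)² = (1/((-8 + (0 + 5*2))*((-4 - 1)²)) - 31)² = (1/((-8 + (0 + 10))*((-5)²)) - 31)² = (1/((-8 + 10)*25) - 31)² = ((1/25)/2 - 31)² = ((½)*(1/25) - 31)² = (1/50 - 31)² = (-1549/50)² = 2399401/2500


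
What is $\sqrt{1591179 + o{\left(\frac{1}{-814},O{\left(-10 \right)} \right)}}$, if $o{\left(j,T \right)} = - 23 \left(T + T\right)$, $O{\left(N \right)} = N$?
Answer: $\sqrt{1591639} \approx 1261.6$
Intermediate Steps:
$o{\left(j,T \right)} = - 46 T$ ($o{\left(j,T \right)} = - 23 \cdot 2 T = - 46 T$)
$\sqrt{1591179 + o{\left(\frac{1}{-814},O{\left(-10 \right)} \right)}} = \sqrt{1591179 - -460} = \sqrt{1591179 + 460} = \sqrt{1591639}$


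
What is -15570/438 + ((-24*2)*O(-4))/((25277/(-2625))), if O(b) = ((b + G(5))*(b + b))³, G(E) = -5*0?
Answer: 43047781455/263603 ≈ 1.6331e+5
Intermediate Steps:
G(E) = 0
O(b) = 8*b⁶ (O(b) = ((b + 0)*(b + b))³ = (b*(2*b))³ = (2*b²)³ = 8*b⁶)
-15570/438 + ((-24*2)*O(-4))/((25277/(-2625))) = -15570/438 + ((-24*2)*(8*(-4)⁶))/((25277/(-2625))) = -15570*1/438 + (-384*4096)/((25277*(-1/2625))) = -2595/73 + (-48*32768)/(-3611/375) = -2595/73 - 1572864*(-375/3611) = -2595/73 + 589824000/3611 = 43047781455/263603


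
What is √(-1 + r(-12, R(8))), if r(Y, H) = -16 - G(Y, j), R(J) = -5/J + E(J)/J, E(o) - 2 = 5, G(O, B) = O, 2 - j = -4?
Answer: I*√5 ≈ 2.2361*I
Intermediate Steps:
j = 6 (j = 2 - 1*(-4) = 2 + 4 = 6)
E(o) = 7 (E(o) = 2 + 5 = 7)
R(J) = 2/J (R(J) = -5/J + 7/J = 2/J)
r(Y, H) = -16 - Y
√(-1 + r(-12, R(8))) = √(-1 + (-16 - 1*(-12))) = √(-1 + (-16 + 12)) = √(-1 - 4) = √(-5) = I*√5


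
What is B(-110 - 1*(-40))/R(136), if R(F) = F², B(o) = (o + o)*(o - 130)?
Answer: 875/578 ≈ 1.5138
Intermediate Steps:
B(o) = 2*o*(-130 + o) (B(o) = (2*o)*(-130 + o) = 2*o*(-130 + o))
B(-110 - 1*(-40))/R(136) = (2*(-110 - 1*(-40))*(-130 + (-110 - 1*(-40))))/(136²) = (2*(-110 + 40)*(-130 + (-110 + 40)))/18496 = (2*(-70)*(-130 - 70))*(1/18496) = (2*(-70)*(-200))*(1/18496) = 28000*(1/18496) = 875/578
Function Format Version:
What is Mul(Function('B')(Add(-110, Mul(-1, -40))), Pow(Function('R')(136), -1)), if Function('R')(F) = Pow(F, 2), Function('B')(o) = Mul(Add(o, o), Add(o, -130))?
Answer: Rational(875, 578) ≈ 1.5138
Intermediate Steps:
Function('B')(o) = Mul(2, o, Add(-130, o)) (Function('B')(o) = Mul(Mul(2, o), Add(-130, o)) = Mul(2, o, Add(-130, o)))
Mul(Function('B')(Add(-110, Mul(-1, -40))), Pow(Function('R')(136), -1)) = Mul(Mul(2, Add(-110, Mul(-1, -40)), Add(-130, Add(-110, Mul(-1, -40)))), Pow(Pow(136, 2), -1)) = Mul(Mul(2, Add(-110, 40), Add(-130, Add(-110, 40))), Pow(18496, -1)) = Mul(Mul(2, -70, Add(-130, -70)), Rational(1, 18496)) = Mul(Mul(2, -70, -200), Rational(1, 18496)) = Mul(28000, Rational(1, 18496)) = Rational(875, 578)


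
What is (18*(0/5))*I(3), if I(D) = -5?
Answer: 0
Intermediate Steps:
(18*(0/5))*I(3) = (18*(0/5))*(-5) = (18*(0*(1/5)))*(-5) = (18*0)*(-5) = 0*(-5) = 0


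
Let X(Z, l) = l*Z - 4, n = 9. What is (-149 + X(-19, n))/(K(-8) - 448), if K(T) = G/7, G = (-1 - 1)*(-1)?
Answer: 1134/1567 ≈ 0.72368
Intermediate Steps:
G = 2 (G = -2*(-1) = 2)
K(T) = 2/7
X(Z, l) = -4 + Z*l (X(Z, l) = Z*l - 4 = -4 + Z*l)
(-149 + X(-19, n))/(K(-8) - 448) = (-149 + (-4 - 19*9))/(2/7 - 448) = (-149 + (-4 - 171))/(-3134/7) = (-149 - 175)*(-7/3134) = -324*(-7/3134) = 1134/1567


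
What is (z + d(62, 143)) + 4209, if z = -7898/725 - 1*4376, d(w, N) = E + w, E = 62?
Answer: -39073/725 ≈ -53.894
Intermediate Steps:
d(w, N) = 62 + w
z = -3180498/725 (z = -7898*1/725 - 4376 = -7898/725 - 4376 = -3180498/725 ≈ -4386.9)
(z + d(62, 143)) + 4209 = (-3180498/725 + (62 + 62)) + 4209 = (-3180498/725 + 124) + 4209 = -3090598/725 + 4209 = -39073/725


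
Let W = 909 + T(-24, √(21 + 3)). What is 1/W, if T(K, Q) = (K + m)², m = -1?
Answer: 1/1534 ≈ 0.00065189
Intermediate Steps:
T(K, Q) = (-1 + K)² (T(K, Q) = (K - 1)² = (-1 + K)²)
W = 1534 (W = 909 + (-1 - 24)² = 909 + (-25)² = 909 + 625 = 1534)
1/W = 1/1534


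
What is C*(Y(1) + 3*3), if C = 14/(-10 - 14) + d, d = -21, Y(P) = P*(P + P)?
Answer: -2849/12 ≈ -237.42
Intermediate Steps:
Y(P) = 2*P² (Y(P) = P*(2*P) = 2*P²)
C = -259/12 (C = 14/(-10 - 14) - 21 = 14/(-24) - 21 = 14*(-1/24) - 21 = -7/12 - 21 = -259/12 ≈ -21.583)
C*(Y(1) + 3*3) = -259*(2*1² + 3*3)/12 = -259*(2*1 + 9)/12 = -259*(2 + 9)/12 = -259/12*11 = -2849/12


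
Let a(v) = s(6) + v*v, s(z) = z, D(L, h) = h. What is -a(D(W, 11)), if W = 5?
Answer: -127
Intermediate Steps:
a(v) = 6 + v² (a(v) = 6 + v*v = 6 + v²)
-a(D(W, 11)) = -(6 + 11²) = -(6 + 121) = -1*127 = -127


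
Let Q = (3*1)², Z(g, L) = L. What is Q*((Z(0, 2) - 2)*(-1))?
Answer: 0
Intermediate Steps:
Q = 9 (Q = 3² = 9)
Q*((Z(0, 2) - 2)*(-1)) = 9*((2 - 2)*(-1)) = 9*(0*(-1)) = 9*0 = 0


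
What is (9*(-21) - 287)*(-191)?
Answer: 90916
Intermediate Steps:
(9*(-21) - 287)*(-191) = (-189 - 287)*(-191) = -476*(-191) = 90916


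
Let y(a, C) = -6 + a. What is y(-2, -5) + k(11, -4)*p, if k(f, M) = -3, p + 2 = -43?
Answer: 127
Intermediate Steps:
p = -45 (p = -2 - 43 = -45)
y(-2, -5) + k(11, -4)*p = (-6 - 2) - 3*(-45) = -8 + 135 = 127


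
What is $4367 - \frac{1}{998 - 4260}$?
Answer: $\frac{14245155}{3262} \approx 4367.0$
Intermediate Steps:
$4367 - \frac{1}{998 - 4260} = 4367 - \frac{1}{-3262} = 4367 - - \frac{1}{3262} = 4367 + \frac{1}{3262} = \frac{14245155}{3262}$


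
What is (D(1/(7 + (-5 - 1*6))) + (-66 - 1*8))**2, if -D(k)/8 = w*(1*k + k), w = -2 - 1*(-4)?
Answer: 4356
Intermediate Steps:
w = 2 (w = -2 + 4 = 2)
D(k) = -32*k (D(k) = -16*(1*k + k) = -16*(k + k) = -16*2*k = -32*k)
(D(1/(7 + (-5 - 1*6))) + (-66 - 1*8))**2 = (-32/(7 + (-5 - 1*6)) + (-66 - 1*8))**2 = (-32/(7 + (-5 - 6)) + (-66 - 8))**2 = (-32/(7 - 11) - 74)**2 = (-32/(-4) - 74)**2 = (-32*(-1/4) - 74)**2 = (8 - 74)**2 = (-66)**2 = 4356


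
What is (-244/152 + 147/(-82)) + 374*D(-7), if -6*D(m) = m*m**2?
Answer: 49957898/2337 ≈ 21377.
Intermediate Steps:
D(m) = -m**3/6 (D(m) = -m*m**2/6 = -m**3/6)
(-244/152 + 147/(-82)) + 374*D(-7) = (-244/152 + 147/(-82)) + 374*(-1/6*(-7)**3) = (-244*1/152 + 147*(-1/82)) + 374*(-1/6*(-343)) = (-61/38 - 147/82) + 374*(343/6) = -2647/779 + 64141/3 = 49957898/2337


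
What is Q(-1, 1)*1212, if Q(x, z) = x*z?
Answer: -1212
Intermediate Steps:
Q(-1, 1)*1212 = -1*1*1212 = -1*1212 = -1212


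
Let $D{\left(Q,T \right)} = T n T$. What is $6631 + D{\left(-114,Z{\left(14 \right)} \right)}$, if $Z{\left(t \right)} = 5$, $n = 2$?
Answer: $6681$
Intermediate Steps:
$D{\left(Q,T \right)} = 2 T^{2}$ ($D{\left(Q,T \right)} = T 2 T = 2 T T = 2 T^{2}$)
$6631 + D{\left(-114,Z{\left(14 \right)} \right)} = 6631 + 2 \cdot 5^{2} = 6631 + 2 \cdot 25 = 6631 + 50 = 6681$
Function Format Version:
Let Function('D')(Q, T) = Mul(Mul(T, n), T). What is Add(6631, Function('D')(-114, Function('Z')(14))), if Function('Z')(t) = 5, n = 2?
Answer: 6681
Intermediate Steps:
Function('D')(Q, T) = Mul(2, Pow(T, 2)) (Function('D')(Q, T) = Mul(Mul(T, 2), T) = Mul(Mul(2, T), T) = Mul(2, Pow(T, 2)))
Add(6631, Function('D')(-114, Function('Z')(14))) = Add(6631, Mul(2, Pow(5, 2))) = Add(6631, Mul(2, 25)) = Add(6631, 50) = 6681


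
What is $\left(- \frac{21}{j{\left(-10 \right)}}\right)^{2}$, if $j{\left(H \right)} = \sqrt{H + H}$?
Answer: $- \frac{441}{20} \approx -22.05$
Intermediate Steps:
$j{\left(H \right)} = \sqrt{2} \sqrt{H}$ ($j{\left(H \right)} = \sqrt{2 H} = \sqrt{2} \sqrt{H}$)
$\left(- \frac{21}{j{\left(-10 \right)}}\right)^{2} = \left(- \frac{21}{\sqrt{2} \sqrt{-10}}\right)^{2} = \left(- \frac{21}{\sqrt{2} i \sqrt{10}}\right)^{2} = \left(- \frac{21}{2 i \sqrt{5}}\right)^{2} = \left(- 21 \left(- \frac{i \sqrt{5}}{10}\right)\right)^{2} = \left(\frac{21 i \sqrt{5}}{10}\right)^{2} = - \frac{441}{20}$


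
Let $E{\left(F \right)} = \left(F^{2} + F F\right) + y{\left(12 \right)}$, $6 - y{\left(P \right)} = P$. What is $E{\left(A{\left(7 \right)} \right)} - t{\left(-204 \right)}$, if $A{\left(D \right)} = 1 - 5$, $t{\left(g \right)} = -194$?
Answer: $220$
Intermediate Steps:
$y{\left(P \right)} = 6 - P$
$A{\left(D \right)} = -4$
$E{\left(F \right)} = -6 + 2 F^{2}$ ($E{\left(F \right)} = \left(F^{2} + F F\right) + \left(6 - 12\right) = \left(F^{2} + F^{2}\right) + \left(6 - 12\right) = 2 F^{2} - 6 = -6 + 2 F^{2}$)
$E{\left(A{\left(7 \right)} \right)} - t{\left(-204 \right)} = \left(-6 + 2 \left(-4\right)^{2}\right) - -194 = \left(-6 + 2 \cdot 16\right) + 194 = \left(-6 + 32\right) + 194 = 26 + 194 = 220$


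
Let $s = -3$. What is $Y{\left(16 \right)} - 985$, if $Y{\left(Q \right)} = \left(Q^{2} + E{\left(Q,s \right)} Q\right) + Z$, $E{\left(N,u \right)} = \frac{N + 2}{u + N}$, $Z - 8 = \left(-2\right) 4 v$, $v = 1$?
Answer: $- \frac{9189}{13} \approx -706.85$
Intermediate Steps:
$Z = 0$ ($Z = 8 + \left(-2\right) 4 \cdot 1 = 8 - 8 = 0$)
$E{\left(N,u \right)} = \frac{2 + N}{N + u}$
$Y{\left(Q \right)} = Q^{2} + \frac{Q \left(2 + Q\right)}{-3 + Q}$ ($Y{\left(Q \right)} = \left(Q^{2} + \frac{2 + Q}{Q - 3} Q\right) + 0 = \left(Q^{2} + \frac{2 + Q}{-3 + Q} Q\right) + 0 = \left(Q^{2} + \frac{Q \left(2 + Q\right)}{-3 + Q}\right) + 0 = Q^{2} + \frac{Q \left(2 + Q\right)}{-3 + Q}$)
$Y{\left(16 \right)} - 985 = \frac{16 \left(2 + 16 + 16 \left(-3 + 16\right)\right)}{-3 + 16} - 985 = \frac{16 \left(2 + 16 + 16 \cdot 13\right)}{13} - 985 = 16 \cdot \frac{1}{13} \left(2 + 16 + 208\right) - 985 = 16 \cdot \frac{1}{13} \cdot 226 - 985 = \frac{3616}{13} - 985 = - \frac{9189}{13}$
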